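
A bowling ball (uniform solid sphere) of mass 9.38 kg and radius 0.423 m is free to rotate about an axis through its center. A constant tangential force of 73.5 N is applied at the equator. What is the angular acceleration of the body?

I = (2/5)MR² = (2/5)(9.38)(0.423)² = 0.6713 kg·m².
τ = F R = (73.5)(0.423) = 31.09 N·m.
From τ = Iα: α = 31.09/0.6713 = 46.31 rad/s².

α ≈ 46.3 rad/s²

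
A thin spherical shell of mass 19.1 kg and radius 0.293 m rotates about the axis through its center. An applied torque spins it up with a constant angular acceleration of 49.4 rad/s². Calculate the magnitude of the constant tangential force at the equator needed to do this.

F ≈ 184 N

I = (2/3)MR² = (2/3)(19.1)(0.293)² = 1.093 kg·m².
The required torque is τ = Iα = (1.093)(49.40) = 54.00 N·m.
A tangential force at the equator gives τ = FR, so F = τ/R = 54.00/0.293 = 184.3 N.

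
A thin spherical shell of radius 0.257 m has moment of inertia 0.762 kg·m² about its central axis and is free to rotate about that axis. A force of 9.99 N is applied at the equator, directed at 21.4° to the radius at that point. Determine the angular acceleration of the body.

Only the tangential component produces torque: τ = F R sinθ = (9.99)(0.257) sin 21.4° = 0.9368 N·m.
Newton's second law for rotation, τ = Iα, gives α = τ/I = 0.9368/0.7620 = 1.229 rad/s².

α ≈ 1.23 rad/s²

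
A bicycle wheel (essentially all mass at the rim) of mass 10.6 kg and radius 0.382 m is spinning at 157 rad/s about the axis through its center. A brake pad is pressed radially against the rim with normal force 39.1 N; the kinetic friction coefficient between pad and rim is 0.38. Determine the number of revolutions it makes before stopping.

I = MR² = (10.6)(0.382)² = 1.547 kg·m².
Friction force f = μN = (0.38)(39.1) = 14.86 N at the rim; torque magnitude τ = fR = 5.676 N·m, opposing ω.
|α| = τ/I = 5.676/1.547 = 3.669 rad/s² (deceleration).
ω² = ω₀² − 2|α|θ with ω = 0 ⇒ θ = ω₀²/(2|α|) = 3359 rad = 534.6 rev.

≈ 535 revolutions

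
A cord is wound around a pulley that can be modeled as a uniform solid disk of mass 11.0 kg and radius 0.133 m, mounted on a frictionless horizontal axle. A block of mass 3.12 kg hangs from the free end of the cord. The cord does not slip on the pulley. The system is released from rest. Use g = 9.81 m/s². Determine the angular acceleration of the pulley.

α ≈ 26.7 rad/s²

I = ½MR² = (1/2)(11.0)(0.133)² = 0.09729 kg·m².
Block: mg − T = ma. Pulley: TR = Iα. No-slip: a = αR, so T = (I/R²)a = 5.500·a.
Then mg = (m + 5.500)a, so a = (3.12)(9.81)/(3.12 + 5.500) = 3.551 m/s².
α = a/R = 3.551/0.133 = 26.70 rad/s².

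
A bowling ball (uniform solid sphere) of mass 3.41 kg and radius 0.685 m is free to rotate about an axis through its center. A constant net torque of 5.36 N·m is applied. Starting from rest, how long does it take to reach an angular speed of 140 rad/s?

t ≈ 16.7 s

I = (2/5)MR² = (2/5)(3.41)(0.685)² = 0.6400 kg·m².
α = τ/I = 5.36/0.6400 = 8.375 rad/s².
ω = αt ⇒ t = ω/α = 140/8.375 = 16.72 s.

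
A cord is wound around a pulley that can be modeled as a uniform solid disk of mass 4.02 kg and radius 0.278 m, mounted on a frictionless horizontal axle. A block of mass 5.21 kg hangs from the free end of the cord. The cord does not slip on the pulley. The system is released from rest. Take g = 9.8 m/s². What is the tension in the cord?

I = ½MR² = (1/2)(4.02)(0.278)² = 0.1553 kg·m².
Block: mg − T = ma. Pulley: TR = Iα. No-slip: a = αR, so T = (I/R²)a = 2.010·a.
Then mg = (m + 2.010)a, so a = (5.21)(9.8)/(5.21 + 2.010) = 7.072 m/s².
T = 2.010·a = 14.21 N.

T ≈ 14.2 N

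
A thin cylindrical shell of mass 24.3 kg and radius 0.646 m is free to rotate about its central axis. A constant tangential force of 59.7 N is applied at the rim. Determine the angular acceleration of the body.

I = MR² = (24.3)(0.646)² = 10.14 kg·m².
τ = F R = (59.7)(0.646) = 38.57 N·m.
Newton's second law for rotation, τ = Iα, gives α = τ/I = 38.57/10.14 = 3.803 rad/s².

α ≈ 3.80 rad/s²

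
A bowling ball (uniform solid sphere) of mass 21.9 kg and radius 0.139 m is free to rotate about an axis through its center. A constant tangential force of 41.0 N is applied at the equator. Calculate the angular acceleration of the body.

α ≈ 33.7 rad/s²

I = (2/5)MR² = (2/5)(21.9)(0.139)² = 0.1693 kg·m².
τ = F R = (41.0)(0.139) = 5.699 N·m.
Newton's second law for rotation, τ = Iα, gives α = τ/I = 5.699/0.1693 = 33.67 rad/s².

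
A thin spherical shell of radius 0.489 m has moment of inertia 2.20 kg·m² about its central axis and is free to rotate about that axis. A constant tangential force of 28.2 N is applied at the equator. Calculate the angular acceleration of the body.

τ = F R = (28.2)(0.489) = 13.79 N·m.
Newton's second law for rotation, τ = Iα, gives α = τ/I = 13.79/2.200 = 6.268 rad/s².

α ≈ 6.27 rad/s²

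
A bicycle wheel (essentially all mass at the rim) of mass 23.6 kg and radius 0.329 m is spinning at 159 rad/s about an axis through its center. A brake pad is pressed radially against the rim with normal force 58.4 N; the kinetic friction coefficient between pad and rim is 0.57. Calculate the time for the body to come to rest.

t ≈ 37.1 s

I = MR² = (23.6)(0.329)² = 2.554 kg·m².
Friction force f = μN = (0.57)(58.4) = 33.29 N at the rim; torque magnitude τ = fR = 10.95 N·m, opposing ω.
|α| = τ/I = 10.95/2.554 = 4.287 rad/s² (deceleration).
0 = ω₀ − |α|t ⇒ t = ω₀/|α| = 159/4.287 = 37.09 s.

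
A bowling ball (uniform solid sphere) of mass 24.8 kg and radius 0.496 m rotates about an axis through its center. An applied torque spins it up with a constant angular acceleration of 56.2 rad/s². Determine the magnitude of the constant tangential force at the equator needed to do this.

F ≈ 277 N

I = (2/5)MR² = (2/5)(24.8)(0.496)² = 2.440 kg·m².
The required torque is τ = Iα = (2.440)(56.20) = 137.2 N·m.
A tangential force at the equator gives τ = FR, so F = τ/R = 137.2/0.496 = 276.5 N.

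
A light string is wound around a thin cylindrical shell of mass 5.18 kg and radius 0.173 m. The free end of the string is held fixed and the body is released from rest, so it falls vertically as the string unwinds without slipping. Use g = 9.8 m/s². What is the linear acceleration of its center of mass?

a ≈ 4.90 m/s²

Translation: Mg − T = Ma. Rotation about the center: TR = Iα with I = MR².
With a = αR: T = (I/R²)a = M a, so Mg = (1 + 1.000)Ma.
a = g/(1 + 1.000) = 9.8/2.000 = 4.900 m/s².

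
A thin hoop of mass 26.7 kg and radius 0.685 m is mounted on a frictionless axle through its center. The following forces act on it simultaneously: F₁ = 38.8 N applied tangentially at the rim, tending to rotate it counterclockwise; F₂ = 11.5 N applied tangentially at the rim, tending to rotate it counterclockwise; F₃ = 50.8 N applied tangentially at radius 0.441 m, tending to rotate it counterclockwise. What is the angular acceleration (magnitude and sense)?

α ≈ 4.54 rad/s², counterclockwise

I = MR² = (26.7)(0.685)² = 12.53 kg·m².
Taking counterclockwise as positive: τ₁ = +(38.8)(0.685) = +26.58 N·m; τ₂ = +(11.5)(0.685) = +7.878 N·m; τ₃ = +(50.8)(0.441) = +22.40 N·m.
Net torque τ = 56.86 N·m.
α = τ/I = 56.86/12.53 = 4.538 rad/s².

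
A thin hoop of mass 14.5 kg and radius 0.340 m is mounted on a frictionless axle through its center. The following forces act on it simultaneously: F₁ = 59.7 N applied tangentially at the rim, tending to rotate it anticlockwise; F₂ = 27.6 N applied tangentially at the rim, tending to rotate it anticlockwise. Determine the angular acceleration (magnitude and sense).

I = MR² = (14.5)(0.340)² = 1.676 kg·m².
Taking anticlockwise as positive: τ₁ = +(59.7)(0.340) = +20.30 N·m; τ₂ = +(27.6)(0.340) = +9.384 N·m.
Net torque τ = 29.68 N·m.
α = τ/I = 29.68/1.676 = 17.71 rad/s².

α ≈ 17.7 rad/s², anticlockwise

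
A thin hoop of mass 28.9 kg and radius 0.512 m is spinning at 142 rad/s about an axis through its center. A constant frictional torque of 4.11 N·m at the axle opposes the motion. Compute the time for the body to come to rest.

I = MR² = (28.9)(0.512)² = 7.576 kg·m².
The net torque has magnitude 4.11 N·m, opposing ω.
|α| = τ/I = 4.110/7.576 = 0.5425 rad/s² (deceleration).
0 = ω₀ − |α|t ⇒ t = ω₀/|α| = 142/0.5425 = 261.7 s.

t ≈ 262 s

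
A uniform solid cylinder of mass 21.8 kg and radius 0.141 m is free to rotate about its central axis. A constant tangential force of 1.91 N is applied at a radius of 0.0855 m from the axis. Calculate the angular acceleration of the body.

I = ½MR² = (1/2)(21.8)(0.141)² = 0.2167 kg·m².
τ = F·r = (1.91)(0.0855) = 0.1633 N·m.
From τ = Iα: α = 0.1633/0.2167 = 0.7536 rad/s².

α ≈ 0.754 rad/s²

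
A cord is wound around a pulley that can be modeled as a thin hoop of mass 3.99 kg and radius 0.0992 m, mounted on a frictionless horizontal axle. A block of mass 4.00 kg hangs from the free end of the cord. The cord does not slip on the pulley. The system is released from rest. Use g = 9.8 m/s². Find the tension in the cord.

I = MR² = (3.99)(0.0992)² = 0.03926 kg·m².
Block: mg − T = ma. Pulley: TR = Iα. No-slip: a = αR, so T = (I/R²)a = 3.990·a.
Then mg = (m + 3.990)a, so a = (4.00)(9.8)/(4.00 + 3.990) = 4.906 m/s².
T = 3.990·a = 19.58 N.

T ≈ 19.6 N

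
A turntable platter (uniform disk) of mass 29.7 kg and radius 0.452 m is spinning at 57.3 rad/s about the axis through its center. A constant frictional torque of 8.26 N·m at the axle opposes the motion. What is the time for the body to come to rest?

t ≈ 21.0 s

I = ½MR² = (1/2)(29.7)(0.452)² = 3.034 kg·m².
The net torque has magnitude 8.26 N·m, opposing ω.
|α| = τ/I = 8.260/3.034 = 2.723 rad/s² (deceleration).
0 = ω₀ − |α|t ⇒ t = ω₀/|α| = 57.3/2.723 = 21.05 s.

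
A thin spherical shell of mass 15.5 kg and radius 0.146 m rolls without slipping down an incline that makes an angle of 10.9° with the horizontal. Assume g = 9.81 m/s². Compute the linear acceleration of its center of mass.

Translation along the incline: Mg sinθ − f = Ma.
Rotation about the center: fR = Iα with I = (2/3)MR². No-slip gives a = αR, so f = (I/R²)a = (2/3)M a.
Substituting: Mg sinθ = (1 + 0.6667)Ma, so a = g sinθ/(1 + 0.6667) = (9.81) sin 10.9° / 1.667 = 1.113 m/s².

a ≈ 1.11 m/s²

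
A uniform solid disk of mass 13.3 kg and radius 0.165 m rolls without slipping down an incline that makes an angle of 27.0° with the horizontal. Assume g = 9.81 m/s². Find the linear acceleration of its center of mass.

Translation along the incline: Mg sinθ − f = Ma.
Rotation about the center: fR = Iα with I = ½MR². No-slip gives a = αR, so f = (I/R²)a = (1/2)M a.
Substituting: Mg sinθ = (1 + 0.5000)Ma, so a = g sinθ/(1 + 0.5000) = (9.81) sin 27.0° / 1.500 = 2.969 m/s².

a ≈ 2.97 m/s²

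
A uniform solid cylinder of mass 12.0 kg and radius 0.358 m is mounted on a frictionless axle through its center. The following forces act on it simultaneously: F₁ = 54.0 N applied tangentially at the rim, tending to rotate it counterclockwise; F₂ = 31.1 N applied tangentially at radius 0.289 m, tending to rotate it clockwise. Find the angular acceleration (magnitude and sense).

I = ½MR² = (1/2)(12.0)(0.358)² = 0.7690 kg·m².
Taking counterclockwise as positive: τ₁ = +(54.0)(0.358) = +19.33 N·m; τ₂ = −(31.1)(0.289) = −8.988 N·m.
Net torque τ = 10.34 N·m.
α = τ/I = 10.34/0.7690 = 13.45 rad/s².

α ≈ 13.5 rad/s², counterclockwise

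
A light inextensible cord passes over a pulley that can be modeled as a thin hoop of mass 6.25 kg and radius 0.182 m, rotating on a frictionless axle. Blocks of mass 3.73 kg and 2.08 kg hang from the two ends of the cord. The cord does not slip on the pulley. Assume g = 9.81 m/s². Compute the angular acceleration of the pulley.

I = MR² = (6.25)(0.182)² = 0.2070 kg·m².
Heavier block: m₁g − T₁ = m₁a. Lighter block: T₂ − m₂g = m₂a.
Pulley: (T₁ − T₂)R = Iα = I(a/R), so T₁ − T₂ = (I/R²)a = 1·M_p a = 6.250·a.
Adding the three: (m₁ − m₂)g = (m₁ + m₂ + 6.250)a, so a = (3.73 − 2.08)(9.81)/(3.73 + 2.08 + 6.250) = 1.342 m/s².
α = a/R = 1.342/0.182 = 7.375 rad/s².

α ≈ 7.37 rad/s²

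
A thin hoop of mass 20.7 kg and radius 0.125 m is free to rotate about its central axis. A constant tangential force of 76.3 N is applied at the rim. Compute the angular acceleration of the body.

α ≈ 29.5 rad/s²

I = MR² = (20.7)(0.125)² = 0.3234 kg·m².
τ = F R = (76.3)(0.125) = 9.537 N·m.
Newton's second law for rotation, τ = Iα, gives α = τ/I = 9.537/0.3234 = 29.49 rad/s².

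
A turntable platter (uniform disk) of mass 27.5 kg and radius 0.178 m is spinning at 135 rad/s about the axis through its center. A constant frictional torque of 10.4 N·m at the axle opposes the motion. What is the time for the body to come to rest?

I = ½MR² = (1/2)(27.5)(0.178)² = 0.4357 kg·m².
The net torque has magnitude 10.4 N·m, opposing ω.
|α| = τ/I = 10.40/0.4357 = 23.87 rad/s² (deceleration).
0 = ω₀ − |α|t ⇒ t = ω₀/|α| = 135/23.87 = 5.655 s.

t ≈ 5.66 s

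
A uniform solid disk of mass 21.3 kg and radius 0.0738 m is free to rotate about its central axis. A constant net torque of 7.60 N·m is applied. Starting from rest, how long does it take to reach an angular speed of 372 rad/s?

t ≈ 2.84 s

I = ½MR² = (1/2)(21.3)(0.0738)² = 0.05800 kg·m².
α = τ/I = 7.60/0.05800 = 131.0 rad/s².
ω = αt ⇒ t = ω/α = 372/131.0 = 2.839 s.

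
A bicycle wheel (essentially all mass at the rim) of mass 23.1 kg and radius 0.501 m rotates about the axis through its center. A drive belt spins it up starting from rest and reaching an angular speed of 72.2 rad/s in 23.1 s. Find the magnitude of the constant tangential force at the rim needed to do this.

I = MR² = (23.1)(0.501)² = 5.798 kg·m².
α = Δω/Δt = (72.2 − 0)/23.1 = 3.126 rad/s².
The required torque is τ = Iα = (5.798)(3.126) = 18.12 N·m.
A tangential force at the rim gives τ = FR, so F = τ/R = 18.12/0.501 = 36.17 N.

F ≈ 36.2 N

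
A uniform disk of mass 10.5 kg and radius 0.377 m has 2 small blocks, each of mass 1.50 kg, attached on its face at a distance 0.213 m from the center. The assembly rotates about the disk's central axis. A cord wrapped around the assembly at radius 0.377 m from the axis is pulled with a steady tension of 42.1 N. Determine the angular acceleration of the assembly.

α ≈ 18.0 rad/s²

I_disk = ½MR² = ½(10.5)(0.377)² = 0.7462 kg·m².
I_blocks = 2·m·r² = 2(1.50)(0.213)² = 0.1361 kg·m².
Total I = 0.8823 kg·m².
τ = F r = (42.1)(0.377) = 15.87 N·m.
α = τ/I = 15.87/0.8823 = 17.99 rad/s².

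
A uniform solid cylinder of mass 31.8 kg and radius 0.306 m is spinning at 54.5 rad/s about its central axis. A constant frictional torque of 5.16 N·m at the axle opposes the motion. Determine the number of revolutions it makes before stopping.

≈ 68.2 revolutions

I = ½MR² = (1/2)(31.8)(0.306)² = 1.489 kg·m².
The net torque has magnitude 5.16 N·m, opposing ω.
|α| = τ/I = 5.160/1.489 = 3.466 rad/s² (deceleration).
ω² = ω₀² − 2|α|θ with ω = 0 ⇒ θ = ω₀²/(2|α|) = 428.5 rad = 68.20 rev.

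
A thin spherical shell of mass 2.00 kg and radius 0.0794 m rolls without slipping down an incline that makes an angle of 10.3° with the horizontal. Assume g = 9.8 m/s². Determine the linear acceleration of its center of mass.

a ≈ 1.05 m/s²

Translation along the incline: Mg sinθ − f = Ma.
Rotation about the center: fR = Iα with I = (2/3)MR². No-slip gives a = αR, so f = (I/R²)a = (2/3)M a.
Substituting: Mg sinθ = (1 + 0.6667)Ma, so a = g sinθ/(1 + 0.6667) = (9.8) sin 10.3° / 1.667 = 1.051 m/s².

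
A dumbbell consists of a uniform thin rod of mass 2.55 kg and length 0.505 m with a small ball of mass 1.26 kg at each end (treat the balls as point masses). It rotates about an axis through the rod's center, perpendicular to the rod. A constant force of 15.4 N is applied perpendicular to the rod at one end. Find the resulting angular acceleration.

I_rod = (1/12)ML² = (1/12)(2.55)(0.505)² = 0.05419 kg·m².
I_balls = 2·m·(L/2)² = 2(1.26)(0.2525)² = 0.1607 kg·m².
Total I = 0.2149 kg·m².
τ = F·(L/2) = (15.4)(0.253) = 3.889 N·m.
α = τ/I = 3.889/0.2149 = 18.10 rad/s².

α ≈ 18.1 rad/s²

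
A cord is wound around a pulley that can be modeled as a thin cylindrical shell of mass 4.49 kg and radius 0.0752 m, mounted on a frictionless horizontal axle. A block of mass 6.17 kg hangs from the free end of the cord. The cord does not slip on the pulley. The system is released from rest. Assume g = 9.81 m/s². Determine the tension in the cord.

I = MR² = (4.49)(0.0752)² = 0.02539 kg·m².
Block: mg − T = ma. Pulley: TR = Iα. No-slip: a = αR, so T = (I/R²)a = 4.490·a.
Then mg = (m + 4.490)a, so a = (6.17)(9.81)/(6.17 + 4.490) = 5.678 m/s².
T = 4.490·a = 25.49 N.

T ≈ 25.5 N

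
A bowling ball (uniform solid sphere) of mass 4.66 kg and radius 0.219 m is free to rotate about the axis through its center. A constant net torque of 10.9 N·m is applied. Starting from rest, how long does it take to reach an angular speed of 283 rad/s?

I = (2/5)MR² = (2/5)(4.66)(0.219)² = 0.08940 kg·m².
α = τ/I = 10.9/0.08940 = 121.9 rad/s².
ω = αt ⇒ t = ω/α = 283/121.9 = 2.321 s.

t ≈ 2.32 s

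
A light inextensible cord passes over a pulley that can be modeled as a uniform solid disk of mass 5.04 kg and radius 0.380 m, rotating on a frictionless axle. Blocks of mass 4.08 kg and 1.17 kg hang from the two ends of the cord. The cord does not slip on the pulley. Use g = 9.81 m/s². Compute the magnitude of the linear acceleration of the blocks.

a ≈ 3.67 m/s²

I = ½MR² = (1/2)(5.04)(0.380)² = 0.3639 kg·m².
Heavier block: m₁g − T₁ = m₁a. Lighter block: T₂ − m₂g = m₂a.
Pulley: (T₁ − T₂)R = Iα = I(a/R), so T₁ − T₂ = (I/R²)a = (1/2)M_p a = 2.520·a.
Adding the three: (m₁ − m₂)g = (m₁ + m₂ + 2.520)a, so a = (4.08 − 1.17)(9.81)/(4.08 + 1.17 + 2.520) = 3.674 m/s².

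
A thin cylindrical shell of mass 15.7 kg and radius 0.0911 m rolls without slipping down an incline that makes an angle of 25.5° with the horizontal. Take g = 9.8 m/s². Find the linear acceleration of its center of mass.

Translation along the incline: Mg sinθ − f = Ma.
Rotation about the center: fR = Iα with I = MR². No-slip gives a = αR, so f = (I/R²)a = M a.
Substituting: Mg sinθ = (1 + 1.000)Ma, so a = g sinθ/(1 + 1.000) = (9.8) sin 25.5° / 2.000 = 2.110 m/s².

a ≈ 2.11 m/s²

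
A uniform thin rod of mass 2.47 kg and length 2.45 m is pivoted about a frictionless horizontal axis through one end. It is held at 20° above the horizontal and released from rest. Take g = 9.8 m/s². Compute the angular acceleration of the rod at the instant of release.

About the pivot, I = (1/3)ML² = (1/3)(2.47)(2.45)² = 4.942 kg·m².
The weight acts at the center, a distance L/2 = 1.225 m from the pivot; τ = Mg(L/2) cos 20° = 27.86 N·m.
α = τ/I = 27.86/4.942 = 5.638 rad/s².
(Equivalently α = (3g/(2L)) cos 20° = 5.638 rad/s².)

α ≈ 5.64 rad/s²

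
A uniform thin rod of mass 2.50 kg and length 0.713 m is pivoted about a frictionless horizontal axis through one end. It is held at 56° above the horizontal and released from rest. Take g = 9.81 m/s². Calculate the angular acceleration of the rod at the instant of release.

α ≈ 11.5 rad/s²

About the pivot, I = (1/3)ML² = (1/3)(2.50)(0.713)² = 0.4236 kg·m².
The weight acts at the center, a distance L/2 = 0.3565 m from the pivot; τ = Mg(L/2) cos 56° = 4.889 N·m.
α = τ/I = 4.889/0.4236 = 11.54 rad/s².
(Equivalently α = (3g/(2L)) cos 56° = 11.54 rad/s².)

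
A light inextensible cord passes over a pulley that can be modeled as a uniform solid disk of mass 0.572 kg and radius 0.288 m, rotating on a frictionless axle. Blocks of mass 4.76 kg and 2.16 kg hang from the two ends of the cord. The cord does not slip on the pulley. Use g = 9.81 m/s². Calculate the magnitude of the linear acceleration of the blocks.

a ≈ 3.54 m/s²

I = ½MR² = (1/2)(0.572)(0.288)² = 0.02372 kg·m².
Heavier block: m₁g − T₁ = m₁a. Lighter block: T₂ − m₂g = m₂a.
Pulley: (T₁ − T₂)R = Iα = I(a/R), so T₁ − T₂ = (I/R²)a = (1/2)M_p a = 0.2860·a.
Adding the three: (m₁ − m₂)g = (m₁ + m₂ + 0.2860)a, so a = (4.76 − 2.16)(9.81)/(4.76 + 2.16 + 0.2860) = 3.540 m/s².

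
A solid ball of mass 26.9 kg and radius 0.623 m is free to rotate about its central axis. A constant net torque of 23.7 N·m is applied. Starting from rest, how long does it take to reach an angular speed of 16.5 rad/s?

t ≈ 2.91 s

I = (2/5)MR² = (2/5)(26.9)(0.623)² = 4.176 kg·m².
α = τ/I = 23.7/4.176 = 5.675 rad/s².
ω = αt ⇒ t = ω/α = 16.5/5.675 = 2.908 s.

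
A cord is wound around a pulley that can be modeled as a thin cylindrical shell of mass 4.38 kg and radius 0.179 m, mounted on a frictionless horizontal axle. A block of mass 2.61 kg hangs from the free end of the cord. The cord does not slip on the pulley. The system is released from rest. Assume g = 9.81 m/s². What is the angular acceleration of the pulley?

α ≈ 20.5 rad/s²

I = MR² = (4.38)(0.179)² = 0.1403 kg·m².
Block: mg − T = ma. Pulley: TR = Iα. No-slip: a = αR, so T = (I/R²)a = 4.380·a.
Then mg = (m + 4.380)a, so a = (2.61)(9.81)/(2.61 + 4.380) = 3.663 m/s².
α = a/R = 3.663/0.179 = 20.46 rad/s².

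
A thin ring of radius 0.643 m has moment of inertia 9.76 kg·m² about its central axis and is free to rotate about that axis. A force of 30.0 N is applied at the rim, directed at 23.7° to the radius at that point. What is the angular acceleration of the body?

Only the tangential component produces torque: τ = F R sinθ = (30.0)(0.643) sin 23.7° = 7.754 N·m.
Newton's second law for rotation, τ = Iα, gives α = τ/I = 7.754/9.760 = 0.7944 rad/s².

α ≈ 0.794 rad/s²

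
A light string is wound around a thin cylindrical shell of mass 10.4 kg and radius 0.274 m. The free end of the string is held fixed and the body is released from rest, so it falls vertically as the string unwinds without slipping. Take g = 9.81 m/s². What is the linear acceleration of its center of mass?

Translation: Mg − T = Ma. Rotation about the center: TR = Iα with I = MR².
With a = αR: T = (I/R²)a = M a, so Mg = (1 + 1.000)Ma.
a = g/(1 + 1.000) = 9.81/2.000 = 4.905 m/s².

a ≈ 4.91 m/s²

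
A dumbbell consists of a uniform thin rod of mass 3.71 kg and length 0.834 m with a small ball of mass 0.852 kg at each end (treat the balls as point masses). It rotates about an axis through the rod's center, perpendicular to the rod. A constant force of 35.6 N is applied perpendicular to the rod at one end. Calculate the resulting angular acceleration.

I_rod = (1/12)ML² = (1/12)(3.71)(0.834)² = 0.2150 kg·m².
I_balls = 2·m·(L/2)² = 2(0.852)(0.4170)² = 0.2963 kg·m².
Total I = 0.5113 kg·m².
τ = F·(L/2) = (35.6)(0.417) = 14.85 N·m.
α = τ/I = 14.85/0.5113 = 29.03 rad/s².

α ≈ 29.0 rad/s²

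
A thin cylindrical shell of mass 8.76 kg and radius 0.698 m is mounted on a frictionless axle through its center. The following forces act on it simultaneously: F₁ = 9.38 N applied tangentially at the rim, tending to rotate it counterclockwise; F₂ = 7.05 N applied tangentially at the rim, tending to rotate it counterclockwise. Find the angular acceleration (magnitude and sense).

I = MR² = (8.76)(0.698)² = 4.268 kg·m².
Taking counterclockwise as positive: τ₁ = +(9.38)(0.698) = +6.547 N·m; τ₂ = +(7.05)(0.698) = +4.921 N·m.
Net torque τ = 11.47 N·m.
α = τ/I = 11.47/4.268 = 2.687 rad/s².

α ≈ 2.69 rad/s², counterclockwise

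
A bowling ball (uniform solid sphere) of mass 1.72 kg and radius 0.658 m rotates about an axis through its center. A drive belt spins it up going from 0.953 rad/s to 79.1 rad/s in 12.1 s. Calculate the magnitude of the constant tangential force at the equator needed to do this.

F ≈ 2.92 N

I = (2/5)MR² = (2/5)(1.72)(0.658)² = 0.2979 kg·m².
α = Δω/Δt = (79.1 − 0.953)/12.1 = 6.458 rad/s².
The required torque is τ = Iα = (0.2979)(6.458) = 1.924 N·m.
A tangential force at the equator gives τ = FR, so F = τ/R = 1.924/0.658 = 2.924 N.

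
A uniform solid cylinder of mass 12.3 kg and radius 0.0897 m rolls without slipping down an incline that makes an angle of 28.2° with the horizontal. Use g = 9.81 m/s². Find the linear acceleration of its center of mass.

a ≈ 3.09 m/s²

Translation along the incline: Mg sinθ − f = Ma.
Rotation about the center: fR = Iα with I = ½MR². No-slip gives a = αR, so f = (I/R²)a = (1/2)M a.
Substituting: Mg sinθ = (1 + 0.5000)Ma, so a = g sinθ/(1 + 0.5000) = (9.81) sin 28.2° / 1.500 = 3.090 m/s².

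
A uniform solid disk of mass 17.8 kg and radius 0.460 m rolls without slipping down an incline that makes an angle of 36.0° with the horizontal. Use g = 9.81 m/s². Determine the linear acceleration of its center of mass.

Translation along the incline: Mg sinθ − f = Ma.
Rotation about the center: fR = Iα with I = ½MR². No-slip gives a = αR, so f = (I/R²)a = (1/2)M a.
Substituting: Mg sinθ = (1 + 0.5000)Ma, so a = g sinθ/(1 + 0.5000) = (9.81) sin 36.0° / 1.500 = 3.844 m/s².

a ≈ 3.84 m/s²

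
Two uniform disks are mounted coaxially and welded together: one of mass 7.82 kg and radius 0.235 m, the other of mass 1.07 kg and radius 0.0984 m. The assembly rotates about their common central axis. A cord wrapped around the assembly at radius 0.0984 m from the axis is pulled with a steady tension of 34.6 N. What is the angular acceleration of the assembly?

I = ½M₁R₁² + ½M₂R₂² = ½(7.82)(0.235)² + ½(1.07)(0.0984)² = 0.2211 kg·m².
τ = F r = (34.6)(0.0984) = 3.405 N·m.
α = τ/I = 3.405/0.2211 = 15.40 rad/s².

α ≈ 15.4 rad/s²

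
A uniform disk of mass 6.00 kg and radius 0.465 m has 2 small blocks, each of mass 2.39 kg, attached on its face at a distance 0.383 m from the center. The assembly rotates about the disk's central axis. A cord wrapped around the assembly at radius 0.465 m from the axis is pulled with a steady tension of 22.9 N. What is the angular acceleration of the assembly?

I_disk = ½MR² = ½(6.00)(0.465)² = 0.6487 kg·m².
I_blocks = 2·m·r² = 2(2.39)(0.383)² = 0.7012 kg·m².
Total I = 1.350 kg·m².
τ = F r = (22.9)(0.465) = 10.65 N·m.
α = τ/I = 10.65/1.350 = 7.889 rad/s².

α ≈ 7.89 rad/s²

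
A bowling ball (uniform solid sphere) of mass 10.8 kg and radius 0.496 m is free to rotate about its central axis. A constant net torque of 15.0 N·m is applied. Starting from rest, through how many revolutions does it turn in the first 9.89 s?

I = (2/5)MR² = (2/5)(10.8)(0.496)² = 1.063 kg·m².
α = τ/I = 15.0/1.063 = 14.11 rad/s².
θ = ½αt² = ½(14.11)(9.89)² = 690.3 rad.
Revolutions = θ/(2π) = 109.9.

≈ 110 revolutions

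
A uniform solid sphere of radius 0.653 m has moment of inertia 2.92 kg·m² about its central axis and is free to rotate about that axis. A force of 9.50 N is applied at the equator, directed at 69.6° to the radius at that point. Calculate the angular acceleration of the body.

Only the tangential component produces torque: τ = F R sinθ = (9.50)(0.653) sin 69.6° = 5.814 N·m.
From τ = Iα: α = 5.814/2.920 = 1.991 rad/s².

α ≈ 1.99 rad/s²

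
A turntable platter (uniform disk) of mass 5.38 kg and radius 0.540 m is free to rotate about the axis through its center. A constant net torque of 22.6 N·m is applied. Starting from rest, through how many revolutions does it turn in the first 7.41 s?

I = ½MR² = (1/2)(5.38)(0.540)² = 0.7844 kg·m².
α = τ/I = 22.6/0.7844 = 28.81 rad/s².
θ = ½αt² = ½(28.81)(7.41)² = 791.0 rad.
Revolutions = θ/(2π) = 125.9.

≈ 126 revolutions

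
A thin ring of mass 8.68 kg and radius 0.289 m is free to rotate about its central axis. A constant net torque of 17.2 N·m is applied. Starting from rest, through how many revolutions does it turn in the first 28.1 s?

≈ 1490 revolutions

I = MR² = (8.68)(0.289)² = 0.7250 kg·m².
α = τ/I = 17.2/0.7250 = 23.73 rad/s².
θ = ½αt² = ½(23.73)(28.1)² = 9367 rad.
Revolutions = θ/(2π) = 1491.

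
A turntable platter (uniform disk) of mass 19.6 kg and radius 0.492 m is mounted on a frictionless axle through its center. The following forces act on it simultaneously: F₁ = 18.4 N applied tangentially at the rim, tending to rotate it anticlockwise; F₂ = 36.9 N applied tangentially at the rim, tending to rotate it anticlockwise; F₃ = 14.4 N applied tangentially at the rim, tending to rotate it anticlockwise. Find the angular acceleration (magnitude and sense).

α ≈ 14.5 rad/s², anticlockwise

I = ½MR² = (1/2)(19.6)(0.492)² = 2.372 kg·m².
Taking anticlockwise as positive: τ₁ = +(18.4)(0.492) = +9.053 N·m; τ₂ = +(36.9)(0.492) = +18.15 N·m; τ₃ = +(14.4)(0.492) = +7.085 N·m.
Net torque τ = 34.29 N·m.
α = τ/I = 34.29/2.372 = 14.46 rad/s².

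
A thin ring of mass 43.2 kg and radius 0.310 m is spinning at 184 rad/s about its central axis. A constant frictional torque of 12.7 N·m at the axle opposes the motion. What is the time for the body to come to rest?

t ≈ 60.1 s

I = MR² = (43.2)(0.310)² = 4.152 kg·m².
The net torque has magnitude 12.7 N·m, opposing ω.
|α| = τ/I = 12.70/4.152 = 3.059 rad/s² (deceleration).
0 = ω₀ − |α|t ⇒ t = ω₀/|α| = 184/3.059 = 60.15 s.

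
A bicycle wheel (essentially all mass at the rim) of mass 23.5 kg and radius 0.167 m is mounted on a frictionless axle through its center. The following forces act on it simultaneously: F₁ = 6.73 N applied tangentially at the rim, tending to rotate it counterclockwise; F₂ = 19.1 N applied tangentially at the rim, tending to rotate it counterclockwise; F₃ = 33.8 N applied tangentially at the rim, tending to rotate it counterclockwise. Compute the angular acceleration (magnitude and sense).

α ≈ 15.2 rad/s², counterclockwise

I = MR² = (23.5)(0.167)² = 0.6554 kg·m².
Taking counterclockwise as positive: τ₁ = +(6.73)(0.167) = +1.124 N·m; τ₂ = +(19.1)(0.167) = +3.190 N·m; τ₃ = +(33.8)(0.167) = +5.645 N·m.
Net torque τ = 9.958 N·m.
α = τ/I = 9.958/0.6554 = 15.19 rad/s².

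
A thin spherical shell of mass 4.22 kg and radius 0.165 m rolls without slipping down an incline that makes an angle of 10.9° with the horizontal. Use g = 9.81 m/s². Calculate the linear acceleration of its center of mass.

a ≈ 1.11 m/s²

Translation along the incline: Mg sinθ − f = Ma.
Rotation about the center: fR = Iα with I = (2/3)MR². No-slip gives a = αR, so f = (I/R²)a = (2/3)M a.
Substituting: Mg sinθ = (1 + 0.6667)Ma, so a = g sinθ/(1 + 0.6667) = (9.81) sin 10.9° / 1.667 = 1.113 m/s².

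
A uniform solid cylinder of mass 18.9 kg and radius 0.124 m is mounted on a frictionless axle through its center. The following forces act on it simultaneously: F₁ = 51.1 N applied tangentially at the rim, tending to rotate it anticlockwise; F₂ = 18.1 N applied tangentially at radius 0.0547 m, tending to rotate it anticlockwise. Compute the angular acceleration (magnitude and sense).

I = ½MR² = (1/2)(18.9)(0.124)² = 0.1453 kg·m².
Taking anticlockwise as positive: τ₁ = +(51.1)(0.124) = +6.336 N·m; τ₂ = +(18.1)(0.0547) = +0.9901 N·m.
Net torque τ = 7.326 N·m.
α = τ/I = 7.326/0.1453 = 50.42 rad/s².

α ≈ 50.4 rad/s², anticlockwise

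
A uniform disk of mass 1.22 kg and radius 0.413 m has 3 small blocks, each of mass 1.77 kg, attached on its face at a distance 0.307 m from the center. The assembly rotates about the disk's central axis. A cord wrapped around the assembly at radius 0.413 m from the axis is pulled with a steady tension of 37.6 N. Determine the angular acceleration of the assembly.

I_disk = ½MR² = ½(1.22)(0.413)² = 0.1040 kg·m².
I_blocks = 3·m·r² = 3(1.77)(0.307)² = 0.5005 kg·m².
Total I = 0.6045 kg·m².
τ = F r = (37.6)(0.413) = 15.53 N·m.
α = τ/I = 15.53/0.6045 = 25.69 rad/s².

α ≈ 25.7 rad/s²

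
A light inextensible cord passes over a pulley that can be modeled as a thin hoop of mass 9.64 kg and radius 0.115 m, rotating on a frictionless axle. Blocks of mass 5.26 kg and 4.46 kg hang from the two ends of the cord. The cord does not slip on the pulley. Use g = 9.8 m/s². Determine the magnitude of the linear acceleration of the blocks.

I = MR² = (9.64)(0.115)² = 0.1275 kg·m².
Heavier block: m₁g − T₁ = m₁a. Lighter block: T₂ − m₂g = m₂a.
Pulley: (T₁ − T₂)R = Iα = I(a/R), so T₁ − T₂ = (I/R²)a = 1·M_p a = 9.640·a.
Adding the three: (m₁ − m₂)g = (m₁ + m₂ + 9.640)a, so a = (5.26 − 4.46)(9.8)/(5.26 + 4.46 + 9.640) = 0.4050 m/s².

a ≈ 0.405 m/s²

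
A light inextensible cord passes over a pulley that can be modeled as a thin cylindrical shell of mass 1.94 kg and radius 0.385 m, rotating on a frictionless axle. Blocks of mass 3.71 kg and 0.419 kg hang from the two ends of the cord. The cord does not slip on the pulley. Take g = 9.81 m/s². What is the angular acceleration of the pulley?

α ≈ 13.8 rad/s²

I = MR² = (1.94)(0.385)² = 0.2876 kg·m².
Heavier block: m₁g − T₁ = m₁a. Lighter block: T₂ − m₂g = m₂a.
Pulley: (T₁ − T₂)R = Iα = I(a/R), so T₁ − T₂ = (I/R²)a = 1·M_p a = 1.940·a.
Adding the three: (m₁ − m₂)g = (m₁ + m₂ + 1.940)a, so a = (3.71 − 0.419)(9.81)/(3.71 + 0.419 + 1.940) = 5.320 m/s².
α = a/R = 5.320/0.385 = 13.82 rad/s².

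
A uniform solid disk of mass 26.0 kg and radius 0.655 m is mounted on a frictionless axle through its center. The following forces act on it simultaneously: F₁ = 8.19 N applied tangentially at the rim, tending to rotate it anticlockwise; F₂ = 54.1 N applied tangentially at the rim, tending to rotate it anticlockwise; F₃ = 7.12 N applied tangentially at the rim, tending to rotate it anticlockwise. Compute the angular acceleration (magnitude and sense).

I = ½MR² = (1/2)(26.0)(0.655)² = 5.577 kg·m².
Taking anticlockwise as positive: τ₁ = +(8.19)(0.655) = +5.364 N·m; τ₂ = +(54.1)(0.655) = +35.44 N·m; τ₃ = +(7.12)(0.655) = +4.664 N·m.
Net torque τ = 45.46 N·m.
α = τ/I = 45.46/5.577 = 8.151 rad/s².

α ≈ 8.15 rad/s², anticlockwise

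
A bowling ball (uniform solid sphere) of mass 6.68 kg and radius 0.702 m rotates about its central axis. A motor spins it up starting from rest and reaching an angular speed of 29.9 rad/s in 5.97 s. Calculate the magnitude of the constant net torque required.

I = (2/5)MR² = (2/5)(6.68)(0.702)² = 1.317 kg·m².
α = Δω/Δt = (29.9 − 0)/5.97 = 5.008 rad/s².
τ = Iα = (1.317)(5.008) = 6.595 N·m.

τ ≈ 6.59 N·m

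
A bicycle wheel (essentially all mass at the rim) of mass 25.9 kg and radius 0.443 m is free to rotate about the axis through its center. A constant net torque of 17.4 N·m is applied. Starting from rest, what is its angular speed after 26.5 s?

ω ≈ 90.7 rad/s

I = MR² = (25.9)(0.443)² = 5.083 kg·m².
α = τ/I = 17.4/5.083 = 3.423 rad/s².
ω = ω₀ + αt = 0 + (3.423)(26.5) = 90.72 rad/s.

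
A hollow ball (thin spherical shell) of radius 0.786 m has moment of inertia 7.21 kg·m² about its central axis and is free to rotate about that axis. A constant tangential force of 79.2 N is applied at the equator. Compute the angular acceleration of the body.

α ≈ 8.63 rad/s²

τ = F R = (79.2)(0.786) = 62.25 N·m.
Newton's second law for rotation, τ = Iα, gives α = τ/I = 62.25/7.210 = 8.634 rad/s².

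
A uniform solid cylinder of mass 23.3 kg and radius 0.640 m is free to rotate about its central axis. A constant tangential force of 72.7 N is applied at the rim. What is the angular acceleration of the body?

I = ½MR² = (1/2)(23.3)(0.640)² = 4.772 kg·m².
τ = F R = (72.7)(0.640) = 46.53 N·m.
Newton's second law for rotation, τ = Iα, gives α = τ/I = 46.53/4.772 = 9.751 rad/s².

α ≈ 9.75 rad/s²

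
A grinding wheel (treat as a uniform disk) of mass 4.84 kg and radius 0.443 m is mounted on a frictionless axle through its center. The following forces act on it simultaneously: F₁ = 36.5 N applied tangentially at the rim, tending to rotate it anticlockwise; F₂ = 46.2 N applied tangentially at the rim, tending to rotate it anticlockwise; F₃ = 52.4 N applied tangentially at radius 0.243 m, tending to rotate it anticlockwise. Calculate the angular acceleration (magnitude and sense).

I = ½MR² = (1/2)(4.84)(0.443)² = 0.4749 kg·m².
Taking anticlockwise as positive: τ₁ = +(36.5)(0.443) = +16.17 N·m; τ₂ = +(46.2)(0.443) = +20.47 N·m; τ₃ = +(52.4)(0.243) = +12.73 N·m.
Net torque τ = 49.37 N·m.
α = τ/I = 49.37/0.4749 = 104.0 rad/s².

α ≈ 104 rad/s², anticlockwise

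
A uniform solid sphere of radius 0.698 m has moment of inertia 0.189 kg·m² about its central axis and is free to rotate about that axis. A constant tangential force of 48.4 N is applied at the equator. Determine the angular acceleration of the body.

τ = F R = (48.4)(0.698) = 33.78 N·m.
Newton's second law for rotation, τ = Iα, gives α = τ/I = 33.78/0.1890 = 178.7 rad/s².

α ≈ 179 rad/s²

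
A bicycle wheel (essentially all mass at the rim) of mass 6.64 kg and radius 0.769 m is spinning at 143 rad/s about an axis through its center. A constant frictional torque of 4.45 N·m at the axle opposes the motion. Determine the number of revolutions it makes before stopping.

≈ 1440 revolutions

I = MR² = (6.64)(0.769)² = 3.927 kg·m².
The net torque has magnitude 4.45 N·m, opposing ω.
|α| = τ/I = 4.450/3.927 = 1.133 rad/s² (deceleration).
ω² = ω₀² − 2|α|θ with ω = 0 ⇒ θ = ω₀²/(2|α|) = 9022 rad = 1436 rev.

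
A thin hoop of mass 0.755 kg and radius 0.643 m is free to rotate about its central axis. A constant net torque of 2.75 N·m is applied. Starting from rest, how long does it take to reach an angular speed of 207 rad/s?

t ≈ 23.5 s

I = MR² = (0.755)(0.643)² = 0.3122 kg·m².
α = τ/I = 2.75/0.3122 = 8.810 rad/s².
ω = αt ⇒ t = ω/α = 207/8.810 = 23.50 s.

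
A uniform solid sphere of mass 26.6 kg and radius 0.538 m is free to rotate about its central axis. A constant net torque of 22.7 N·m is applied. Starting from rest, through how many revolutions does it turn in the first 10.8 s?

≈ 68.4 revolutions

I = (2/5)MR² = (2/5)(26.6)(0.538)² = 3.080 kg·m².
α = τ/I = 22.7/3.080 = 7.371 rad/s².
θ = ½αt² = ½(7.371)(10.8)² = 429.9 rad.
Revolutions = θ/(2π) = 68.42.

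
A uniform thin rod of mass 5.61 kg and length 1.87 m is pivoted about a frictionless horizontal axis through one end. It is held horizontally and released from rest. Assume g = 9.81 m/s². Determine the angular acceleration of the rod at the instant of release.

About the pivot, I = (1/3)ML² = (1/3)(5.61)(1.87)² = 6.539 kg·m².
The weight acts at the center, a distance L/2 = 0.9350 m from the pivot; τ = Mg(L/2) = 51.46 N·m.
α = τ/I = 51.46/6.539 = 7.869 rad/s².
(Equivalently α = (3g/(2L)) = 7.869 rad/s².)

α ≈ 7.87 rad/s²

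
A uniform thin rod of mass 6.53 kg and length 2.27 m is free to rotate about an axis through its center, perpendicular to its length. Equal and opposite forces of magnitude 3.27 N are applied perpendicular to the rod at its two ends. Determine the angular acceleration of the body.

α ≈ 2.65 rad/s²

I = (1/12)ML² = (1/12)(6.53)(2.27)² = 2.804 kg·m².
The couple gives τ = F·(L/2) + F·(L/2) = F L = (3.27)(2.27) = 7.423 N·m.
Newton's second law for rotation, τ = Iα, gives α = τ/I = 7.423/2.804 = 2.647 rad/s².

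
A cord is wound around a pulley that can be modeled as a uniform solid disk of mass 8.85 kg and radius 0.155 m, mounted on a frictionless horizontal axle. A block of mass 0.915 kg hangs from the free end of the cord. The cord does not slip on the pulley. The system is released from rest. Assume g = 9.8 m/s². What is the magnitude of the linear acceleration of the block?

a ≈ 1.68 m/s²

I = ½MR² = (1/2)(8.85)(0.155)² = 0.1063 kg·m².
Block: mg − T = ma. Pulley: TR = Iα. No-slip: a = αR, so T = (I/R²)a = 4.425·a.
Then mg = (m + 4.425)a, so a = (0.915)(9.8)/(0.915 + 4.425) = 1.679 m/s².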